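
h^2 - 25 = (h - 5)*(h + 5)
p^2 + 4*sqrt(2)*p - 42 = (p - 3*sqrt(2))*(p + 7*sqrt(2))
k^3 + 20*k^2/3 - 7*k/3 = k*(k - 1/3)*(k + 7)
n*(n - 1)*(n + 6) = n^3 + 5*n^2 - 6*n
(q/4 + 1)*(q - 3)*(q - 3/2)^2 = q^4/4 - q^3/2 - 51*q^2/16 + 153*q/16 - 27/4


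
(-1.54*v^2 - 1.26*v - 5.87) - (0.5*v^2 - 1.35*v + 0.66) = -2.04*v^2 + 0.0900000000000001*v - 6.53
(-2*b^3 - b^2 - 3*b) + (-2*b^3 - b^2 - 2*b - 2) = -4*b^3 - 2*b^2 - 5*b - 2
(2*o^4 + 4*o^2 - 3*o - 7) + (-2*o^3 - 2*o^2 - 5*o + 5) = 2*o^4 - 2*o^3 + 2*o^2 - 8*o - 2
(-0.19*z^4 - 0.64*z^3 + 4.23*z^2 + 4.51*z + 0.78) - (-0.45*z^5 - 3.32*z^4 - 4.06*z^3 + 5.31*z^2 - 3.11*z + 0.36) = 0.45*z^5 + 3.13*z^4 + 3.42*z^3 - 1.08*z^2 + 7.62*z + 0.42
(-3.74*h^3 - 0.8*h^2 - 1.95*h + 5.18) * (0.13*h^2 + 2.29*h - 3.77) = -0.4862*h^5 - 8.6686*h^4 + 12.0143*h^3 - 0.7761*h^2 + 19.2137*h - 19.5286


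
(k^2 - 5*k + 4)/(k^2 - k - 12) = (k - 1)/(k + 3)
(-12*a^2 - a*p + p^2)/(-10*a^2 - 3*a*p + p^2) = (12*a^2 + a*p - p^2)/(10*a^2 + 3*a*p - p^2)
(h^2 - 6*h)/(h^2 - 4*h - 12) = h/(h + 2)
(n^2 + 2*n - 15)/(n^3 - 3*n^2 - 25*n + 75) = 1/(n - 5)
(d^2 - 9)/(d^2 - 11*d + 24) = (d + 3)/(d - 8)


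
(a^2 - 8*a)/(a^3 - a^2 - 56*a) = 1/(a + 7)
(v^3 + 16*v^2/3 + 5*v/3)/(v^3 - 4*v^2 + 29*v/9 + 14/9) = 3*v*(v + 5)/(3*v^2 - 13*v + 14)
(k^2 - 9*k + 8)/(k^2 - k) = (k - 8)/k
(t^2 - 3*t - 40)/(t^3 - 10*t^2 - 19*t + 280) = 1/(t - 7)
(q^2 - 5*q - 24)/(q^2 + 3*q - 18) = (q^2 - 5*q - 24)/(q^2 + 3*q - 18)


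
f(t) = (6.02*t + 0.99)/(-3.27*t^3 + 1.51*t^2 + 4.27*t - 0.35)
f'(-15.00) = -0.00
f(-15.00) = -0.01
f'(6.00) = 0.02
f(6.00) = -0.06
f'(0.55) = -0.34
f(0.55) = 2.25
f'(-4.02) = -0.05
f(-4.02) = -0.11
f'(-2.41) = -0.28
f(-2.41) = -0.31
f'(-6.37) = -0.01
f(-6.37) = -0.04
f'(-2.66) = -0.20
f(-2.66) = -0.25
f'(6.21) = 0.02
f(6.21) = -0.05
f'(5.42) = 0.03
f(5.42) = -0.07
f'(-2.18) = -0.41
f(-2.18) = -0.39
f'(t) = (6.02*t + 0.99)*(9.81*t^2 - 3.02*t - 4.27)/(-3.27*t^3 + 1.51*t^2 + 4.27*t - 0.35)^2 + 6.02/(-3.27*t^3 + 1.51*t^2 + 4.27*t - 0.35) = (39.3708*t^3 + 0.621700000000001*t^2 - 2.9898*t - 6.3343)/(10.6929*t^6 - 9.8754*t^5 - 25.6457*t^4 + 15.1844*t^3 + 17.1759*t^2 - 2.989*t + 0.1225)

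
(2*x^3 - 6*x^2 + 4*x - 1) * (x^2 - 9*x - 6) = 2*x^5 - 24*x^4 + 46*x^3 - x^2 - 15*x + 6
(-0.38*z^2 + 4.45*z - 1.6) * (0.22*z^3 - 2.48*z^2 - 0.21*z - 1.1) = -0.0836*z^5 + 1.9214*z^4 - 11.3082*z^3 + 3.4515*z^2 - 4.559*z + 1.76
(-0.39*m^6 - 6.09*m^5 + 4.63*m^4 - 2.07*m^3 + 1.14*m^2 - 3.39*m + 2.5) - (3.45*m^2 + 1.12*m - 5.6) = -0.39*m^6 - 6.09*m^5 + 4.63*m^4 - 2.07*m^3 - 2.31*m^2 - 4.51*m + 8.1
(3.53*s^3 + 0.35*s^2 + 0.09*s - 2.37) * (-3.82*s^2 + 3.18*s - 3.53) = -13.4846*s^5 + 9.8884*s^4 - 11.6917*s^3 + 8.1041*s^2 - 7.8543*s + 8.3661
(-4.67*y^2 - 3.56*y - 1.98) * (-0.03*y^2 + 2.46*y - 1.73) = 0.1401*y^4 - 11.3814*y^3 - 0.6191*y^2 + 1.288*y + 3.4254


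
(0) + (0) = 0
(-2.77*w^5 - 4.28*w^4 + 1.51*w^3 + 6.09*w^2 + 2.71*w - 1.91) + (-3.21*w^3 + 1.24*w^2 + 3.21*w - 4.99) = -2.77*w^5 - 4.28*w^4 - 1.7*w^3 + 7.33*w^2 + 5.92*w - 6.9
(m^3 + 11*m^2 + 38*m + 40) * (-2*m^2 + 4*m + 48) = -2*m^5 - 18*m^4 + 16*m^3 + 600*m^2 + 1984*m + 1920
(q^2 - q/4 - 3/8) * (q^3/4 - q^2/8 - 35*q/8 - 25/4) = q^5/4 - 3*q^4/16 - 71*q^3/16 - 327*q^2/64 + 205*q/64 + 75/32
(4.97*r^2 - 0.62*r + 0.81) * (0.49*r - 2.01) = 2.4353*r^3 - 10.2935*r^2 + 1.6431*r - 1.6281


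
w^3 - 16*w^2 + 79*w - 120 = (w - 8)*(w - 5)*(w - 3)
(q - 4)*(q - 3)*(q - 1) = q^3 - 8*q^2 + 19*q - 12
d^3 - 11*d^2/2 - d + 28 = (d - 4)*(d - 7/2)*(d + 2)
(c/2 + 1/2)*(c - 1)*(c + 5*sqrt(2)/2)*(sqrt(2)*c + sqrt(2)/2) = sqrt(2)*c^4/2 + sqrt(2)*c^3/4 + 5*c^3/2 - sqrt(2)*c^2/2 + 5*c^2/4 - 5*c/2 - sqrt(2)*c/4 - 5/4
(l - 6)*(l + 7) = l^2 + l - 42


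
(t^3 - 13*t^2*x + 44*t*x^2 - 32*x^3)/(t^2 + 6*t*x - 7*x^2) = (t^2 - 12*t*x + 32*x^2)/(t + 7*x)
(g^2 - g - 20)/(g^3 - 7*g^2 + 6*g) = (g^2 - g - 20)/(g*(g^2 - 7*g + 6))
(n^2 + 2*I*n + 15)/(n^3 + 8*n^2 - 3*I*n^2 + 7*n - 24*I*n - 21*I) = (n + 5*I)/(n^2 + 8*n + 7)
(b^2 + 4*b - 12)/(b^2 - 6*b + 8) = (b + 6)/(b - 4)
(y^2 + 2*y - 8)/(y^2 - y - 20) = (y - 2)/(y - 5)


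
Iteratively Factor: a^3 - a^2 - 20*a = (a + 4)*(a^2 - 5*a) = (a - 5)*(a + 4)*(a)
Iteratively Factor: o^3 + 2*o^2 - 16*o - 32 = (o + 2)*(o^2 - 16) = (o + 2)*(o + 4)*(o - 4)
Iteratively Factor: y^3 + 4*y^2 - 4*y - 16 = (y + 2)*(y^2 + 2*y - 8) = (y + 2)*(y + 4)*(y - 2)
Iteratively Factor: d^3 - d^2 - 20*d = (d + 4)*(d^2 - 5*d) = (d - 5)*(d + 4)*(d)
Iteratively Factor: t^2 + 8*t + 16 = (t + 4)*(t + 4)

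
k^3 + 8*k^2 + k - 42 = (k - 2)*(k + 3)*(k + 7)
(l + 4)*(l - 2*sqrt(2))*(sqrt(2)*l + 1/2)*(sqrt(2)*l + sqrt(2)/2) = 2*l^4 - 7*sqrt(2)*l^3/2 + 9*l^3 - 63*sqrt(2)*l^2/4 + 2*l^2 - 7*sqrt(2)*l - 9*l - 4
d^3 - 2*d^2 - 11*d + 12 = (d - 4)*(d - 1)*(d + 3)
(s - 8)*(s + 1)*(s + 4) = s^3 - 3*s^2 - 36*s - 32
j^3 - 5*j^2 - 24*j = j*(j - 8)*(j + 3)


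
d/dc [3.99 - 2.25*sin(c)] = -2.25*cos(c)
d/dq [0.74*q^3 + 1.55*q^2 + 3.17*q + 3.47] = 2.22*q^2 + 3.1*q + 3.17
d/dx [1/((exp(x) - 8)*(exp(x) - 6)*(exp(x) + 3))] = (-(exp(x) - 8)*(exp(x) - 6) - (exp(x) - 8)*(exp(x) + 3) - (exp(x) - 6)*(exp(x) + 3))*exp(x)/((exp(x) - 8)^2*(exp(x) - 6)^2*(exp(x) + 3)^2)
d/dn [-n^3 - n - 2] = -3*n^2 - 1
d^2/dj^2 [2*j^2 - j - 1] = 4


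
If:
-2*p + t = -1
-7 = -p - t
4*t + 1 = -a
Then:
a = -55/3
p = 8/3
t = 13/3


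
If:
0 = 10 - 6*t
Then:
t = 5/3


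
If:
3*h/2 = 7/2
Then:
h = 7/3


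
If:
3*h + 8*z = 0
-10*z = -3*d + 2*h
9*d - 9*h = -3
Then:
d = -7/57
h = 4/19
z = -3/38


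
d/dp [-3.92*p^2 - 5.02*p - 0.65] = -7.84*p - 5.02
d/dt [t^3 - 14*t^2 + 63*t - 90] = 3*t^2 - 28*t + 63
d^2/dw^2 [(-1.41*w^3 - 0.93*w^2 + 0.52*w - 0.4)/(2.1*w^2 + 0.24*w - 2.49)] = (-9.38437199999998*w^3 - 34.706124*w^2 - 37.347966*w - 15.139962)/(9.261*w^6 + 3.1752*w^5 - 32.57982*w^4 - 7.515936*w^3 + 38.630358*w^2 + 4.464072*w - 15.438249)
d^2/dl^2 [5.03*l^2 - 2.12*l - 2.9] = 10.0600000000000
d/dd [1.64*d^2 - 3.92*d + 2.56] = 3.28*d - 3.92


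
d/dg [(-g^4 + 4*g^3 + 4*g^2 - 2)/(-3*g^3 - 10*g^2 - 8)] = g*(3*g^5 + 20*g^4 - 28*g^3 + 32*g^2 - 114*g - 104)/(9*g^6 + 60*g^5 + 100*g^4 + 48*g^3 + 160*g^2 + 64)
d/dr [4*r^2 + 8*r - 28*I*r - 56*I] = 8*r + 8 - 28*I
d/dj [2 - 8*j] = -8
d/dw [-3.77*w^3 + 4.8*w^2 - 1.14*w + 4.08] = -11.31*w^2 + 9.6*w - 1.14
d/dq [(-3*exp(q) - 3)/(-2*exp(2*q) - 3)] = 3*(-4*(exp(q) + 1)*exp(q) + 2*exp(2*q) + 3)*exp(q)/(2*exp(2*q) + 3)^2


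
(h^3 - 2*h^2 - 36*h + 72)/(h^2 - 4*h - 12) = (h^2 + 4*h - 12)/(h + 2)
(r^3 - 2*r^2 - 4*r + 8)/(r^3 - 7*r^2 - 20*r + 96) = (r^3 - 2*r^2 - 4*r + 8)/(r^3 - 7*r^2 - 20*r + 96)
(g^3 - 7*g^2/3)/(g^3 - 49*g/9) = 3*g/(3*g + 7)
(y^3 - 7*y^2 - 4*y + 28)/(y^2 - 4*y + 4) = (y^2 - 5*y - 14)/(y - 2)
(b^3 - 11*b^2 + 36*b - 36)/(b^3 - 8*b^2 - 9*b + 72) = (b^2 - 8*b + 12)/(b^2 - 5*b - 24)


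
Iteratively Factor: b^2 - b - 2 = (b + 1)*(b - 2)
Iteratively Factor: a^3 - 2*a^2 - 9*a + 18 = (a - 3)*(a^2 + a - 6) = (a - 3)*(a - 2)*(a + 3)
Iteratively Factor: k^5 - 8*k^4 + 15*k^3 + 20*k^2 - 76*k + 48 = (k - 3)*(k^4 - 5*k^3 + 20*k - 16) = (k - 3)*(k - 2)*(k^3 - 3*k^2 - 6*k + 8) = (k - 3)*(k - 2)*(k - 1)*(k^2 - 2*k - 8) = (k - 4)*(k - 3)*(k - 2)*(k - 1)*(k + 2)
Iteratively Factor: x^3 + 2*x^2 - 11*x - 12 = (x + 4)*(x^2 - 2*x - 3) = (x - 3)*(x + 4)*(x + 1)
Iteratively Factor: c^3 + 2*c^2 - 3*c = (c + 3)*(c^2 - c) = c*(c + 3)*(c - 1)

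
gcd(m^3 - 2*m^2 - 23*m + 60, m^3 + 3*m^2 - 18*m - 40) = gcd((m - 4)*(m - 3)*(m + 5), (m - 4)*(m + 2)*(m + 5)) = m^2 + m - 20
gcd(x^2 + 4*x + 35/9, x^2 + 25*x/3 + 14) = x + 7/3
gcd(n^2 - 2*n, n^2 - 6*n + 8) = n - 2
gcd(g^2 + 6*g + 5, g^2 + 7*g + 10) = g + 5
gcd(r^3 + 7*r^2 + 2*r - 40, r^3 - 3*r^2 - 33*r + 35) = r + 5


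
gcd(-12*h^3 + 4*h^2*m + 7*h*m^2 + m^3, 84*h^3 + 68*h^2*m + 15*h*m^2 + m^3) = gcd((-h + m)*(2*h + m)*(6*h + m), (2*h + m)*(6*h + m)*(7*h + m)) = 12*h^2 + 8*h*m + m^2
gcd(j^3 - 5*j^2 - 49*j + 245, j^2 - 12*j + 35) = j^2 - 12*j + 35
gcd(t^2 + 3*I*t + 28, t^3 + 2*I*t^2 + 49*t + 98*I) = t + 7*I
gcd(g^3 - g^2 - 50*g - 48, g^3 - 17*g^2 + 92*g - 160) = g - 8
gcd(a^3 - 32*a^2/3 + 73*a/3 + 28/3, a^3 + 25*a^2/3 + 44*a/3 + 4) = a + 1/3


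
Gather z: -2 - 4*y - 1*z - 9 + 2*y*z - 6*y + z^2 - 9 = -10*y + z^2 + z*(2*y - 1) - 20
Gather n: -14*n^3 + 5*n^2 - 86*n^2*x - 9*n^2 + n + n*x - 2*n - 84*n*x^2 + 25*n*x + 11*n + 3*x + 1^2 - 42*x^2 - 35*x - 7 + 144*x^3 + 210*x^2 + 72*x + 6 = -14*n^3 + n^2*(-86*x - 4) + n*(-84*x^2 + 26*x + 10) + 144*x^3 + 168*x^2 + 40*x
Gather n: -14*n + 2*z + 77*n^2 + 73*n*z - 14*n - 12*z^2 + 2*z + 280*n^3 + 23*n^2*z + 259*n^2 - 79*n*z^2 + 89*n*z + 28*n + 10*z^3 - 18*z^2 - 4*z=280*n^3 + n^2*(23*z + 336) + n*(-79*z^2 + 162*z) + 10*z^3 - 30*z^2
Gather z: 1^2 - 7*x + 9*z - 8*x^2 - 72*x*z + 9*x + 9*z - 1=-8*x^2 + 2*x + z*(18 - 72*x)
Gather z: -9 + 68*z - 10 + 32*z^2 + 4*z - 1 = 32*z^2 + 72*z - 20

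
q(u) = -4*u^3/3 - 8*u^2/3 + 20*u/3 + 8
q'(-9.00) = -269.33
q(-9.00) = 704.00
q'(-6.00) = -105.33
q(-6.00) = 160.00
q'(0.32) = 4.55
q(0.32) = 9.82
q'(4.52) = -99.16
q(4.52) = -139.47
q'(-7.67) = -187.74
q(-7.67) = 401.61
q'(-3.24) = -18.04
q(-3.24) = 3.76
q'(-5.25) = -75.58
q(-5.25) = 92.44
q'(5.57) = -147.14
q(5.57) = -268.01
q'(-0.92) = 8.19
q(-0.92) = 0.65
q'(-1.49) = 5.73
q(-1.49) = -3.44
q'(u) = -4*u^2 - 16*u/3 + 20/3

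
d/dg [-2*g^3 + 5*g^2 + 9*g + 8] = -6*g^2 + 10*g + 9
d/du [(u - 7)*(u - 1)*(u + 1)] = 3*u^2 - 14*u - 1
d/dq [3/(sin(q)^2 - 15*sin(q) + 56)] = 3*(15 - 2*sin(q))*cos(q)/(sin(q)^2 - 15*sin(q) + 56)^2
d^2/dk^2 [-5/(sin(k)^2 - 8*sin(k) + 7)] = 10*(2*sin(k)^3 - 10*sin(k)^2 + 5*sin(k) + 57)/((sin(k) - 7)^3*(sin(k) - 1)^2)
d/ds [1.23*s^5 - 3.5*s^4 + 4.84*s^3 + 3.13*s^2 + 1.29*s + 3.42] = 6.15*s^4 - 14.0*s^3 + 14.52*s^2 + 6.26*s + 1.29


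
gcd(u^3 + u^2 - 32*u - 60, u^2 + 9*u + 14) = u + 2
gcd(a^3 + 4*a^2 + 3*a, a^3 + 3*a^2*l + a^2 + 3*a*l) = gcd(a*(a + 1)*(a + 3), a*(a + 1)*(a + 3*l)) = a^2 + a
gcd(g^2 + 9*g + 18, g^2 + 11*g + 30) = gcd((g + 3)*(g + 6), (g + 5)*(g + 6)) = g + 6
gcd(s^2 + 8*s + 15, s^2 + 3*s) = s + 3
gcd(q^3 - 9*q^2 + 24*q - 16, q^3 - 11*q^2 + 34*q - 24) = q^2 - 5*q + 4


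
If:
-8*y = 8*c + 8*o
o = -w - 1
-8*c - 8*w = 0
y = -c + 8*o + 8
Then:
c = 1/9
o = -8/9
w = -1/9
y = 7/9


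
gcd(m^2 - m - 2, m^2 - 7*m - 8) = m + 1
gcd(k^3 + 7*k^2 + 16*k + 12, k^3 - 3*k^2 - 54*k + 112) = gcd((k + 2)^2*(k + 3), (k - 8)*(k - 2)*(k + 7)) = 1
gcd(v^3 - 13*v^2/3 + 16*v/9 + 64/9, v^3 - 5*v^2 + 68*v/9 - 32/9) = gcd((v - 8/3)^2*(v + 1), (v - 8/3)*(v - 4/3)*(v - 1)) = v - 8/3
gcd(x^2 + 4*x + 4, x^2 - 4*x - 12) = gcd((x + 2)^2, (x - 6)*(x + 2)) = x + 2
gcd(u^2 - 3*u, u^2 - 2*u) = u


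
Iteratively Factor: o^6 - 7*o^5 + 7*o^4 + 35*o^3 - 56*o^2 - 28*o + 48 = (o - 2)*(o^5 - 5*o^4 - 3*o^3 + 29*o^2 + 2*o - 24) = (o - 2)*(o - 1)*(o^4 - 4*o^3 - 7*o^2 + 22*o + 24) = (o - 4)*(o - 2)*(o - 1)*(o^3 - 7*o - 6) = (o - 4)*(o - 2)*(o - 1)*(o + 2)*(o^2 - 2*o - 3) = (o - 4)*(o - 3)*(o - 2)*(o - 1)*(o + 2)*(o + 1)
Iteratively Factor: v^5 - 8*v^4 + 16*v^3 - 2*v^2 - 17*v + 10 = (v - 2)*(v^4 - 6*v^3 + 4*v^2 + 6*v - 5) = (v - 5)*(v - 2)*(v^3 - v^2 - v + 1) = (v - 5)*(v - 2)*(v - 1)*(v^2 - 1) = (v - 5)*(v - 2)*(v - 1)^2*(v + 1)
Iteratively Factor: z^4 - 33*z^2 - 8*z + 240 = (z - 5)*(z^3 + 5*z^2 - 8*z - 48) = (z - 5)*(z - 3)*(z^2 + 8*z + 16) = (z - 5)*(z - 3)*(z + 4)*(z + 4)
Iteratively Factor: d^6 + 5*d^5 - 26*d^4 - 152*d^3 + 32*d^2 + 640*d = (d)*(d^5 + 5*d^4 - 26*d^3 - 152*d^2 + 32*d + 640) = d*(d - 5)*(d^4 + 10*d^3 + 24*d^2 - 32*d - 128) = d*(d - 5)*(d + 4)*(d^3 + 6*d^2 - 32) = d*(d - 5)*(d - 2)*(d + 4)*(d^2 + 8*d + 16) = d*(d - 5)*(d - 2)*(d + 4)^2*(d + 4)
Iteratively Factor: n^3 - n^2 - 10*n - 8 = (n - 4)*(n^2 + 3*n + 2) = (n - 4)*(n + 1)*(n + 2)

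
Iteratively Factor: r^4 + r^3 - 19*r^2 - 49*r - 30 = (r - 5)*(r^3 + 6*r^2 + 11*r + 6) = (r - 5)*(r + 3)*(r^2 + 3*r + 2) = (r - 5)*(r + 2)*(r + 3)*(r + 1)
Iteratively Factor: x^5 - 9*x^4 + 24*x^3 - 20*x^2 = (x - 2)*(x^4 - 7*x^3 + 10*x^2) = (x - 2)^2*(x^3 - 5*x^2) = x*(x - 2)^2*(x^2 - 5*x) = x*(x - 5)*(x - 2)^2*(x)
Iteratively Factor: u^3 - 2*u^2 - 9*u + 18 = (u + 3)*(u^2 - 5*u + 6) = (u - 2)*(u + 3)*(u - 3)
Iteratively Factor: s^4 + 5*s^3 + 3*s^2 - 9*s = (s + 3)*(s^3 + 2*s^2 - 3*s) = (s + 3)^2*(s^2 - s) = s*(s + 3)^2*(s - 1)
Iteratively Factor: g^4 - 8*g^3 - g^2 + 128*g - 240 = (g + 4)*(g^3 - 12*g^2 + 47*g - 60) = (g - 4)*(g + 4)*(g^2 - 8*g + 15) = (g - 4)*(g - 3)*(g + 4)*(g - 5)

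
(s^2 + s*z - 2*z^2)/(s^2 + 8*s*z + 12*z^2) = (s - z)/(s + 6*z)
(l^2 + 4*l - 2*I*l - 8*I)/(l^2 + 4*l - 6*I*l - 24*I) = (l - 2*I)/(l - 6*I)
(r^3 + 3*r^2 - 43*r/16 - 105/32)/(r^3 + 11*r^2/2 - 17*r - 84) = (r^2 - r/2 - 15/16)/(r^2 + 2*r - 24)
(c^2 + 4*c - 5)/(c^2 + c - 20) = (c - 1)/(c - 4)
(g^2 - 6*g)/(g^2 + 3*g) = (g - 6)/(g + 3)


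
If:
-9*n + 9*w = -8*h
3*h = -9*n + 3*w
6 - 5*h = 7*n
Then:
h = -108/29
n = 102/29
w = 198/29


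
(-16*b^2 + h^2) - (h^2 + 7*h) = -16*b^2 - 7*h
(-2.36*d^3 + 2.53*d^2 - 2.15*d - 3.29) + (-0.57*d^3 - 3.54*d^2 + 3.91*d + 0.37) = -2.93*d^3 - 1.01*d^2 + 1.76*d - 2.92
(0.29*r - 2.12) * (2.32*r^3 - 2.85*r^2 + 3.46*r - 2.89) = 0.6728*r^4 - 5.7449*r^3 + 7.0454*r^2 - 8.1733*r + 6.1268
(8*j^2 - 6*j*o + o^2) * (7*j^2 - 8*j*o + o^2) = 56*j^4 - 106*j^3*o + 63*j^2*o^2 - 14*j*o^3 + o^4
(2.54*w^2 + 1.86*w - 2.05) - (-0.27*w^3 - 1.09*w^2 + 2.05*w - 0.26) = 0.27*w^3 + 3.63*w^2 - 0.19*w - 1.79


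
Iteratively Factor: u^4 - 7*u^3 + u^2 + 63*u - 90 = (u + 3)*(u^3 - 10*u^2 + 31*u - 30) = (u - 3)*(u + 3)*(u^2 - 7*u + 10) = (u - 5)*(u - 3)*(u + 3)*(u - 2)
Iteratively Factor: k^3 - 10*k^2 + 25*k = (k)*(k^2 - 10*k + 25) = k*(k - 5)*(k - 5)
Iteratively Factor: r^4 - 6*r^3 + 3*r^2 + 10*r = (r + 1)*(r^3 - 7*r^2 + 10*r) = (r - 2)*(r + 1)*(r^2 - 5*r) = (r - 5)*(r - 2)*(r + 1)*(r)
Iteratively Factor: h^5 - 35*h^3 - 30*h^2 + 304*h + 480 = (h + 4)*(h^4 - 4*h^3 - 19*h^2 + 46*h + 120) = (h - 5)*(h + 4)*(h^3 + h^2 - 14*h - 24) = (h - 5)*(h + 2)*(h + 4)*(h^2 - h - 12) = (h - 5)*(h - 4)*(h + 2)*(h + 4)*(h + 3)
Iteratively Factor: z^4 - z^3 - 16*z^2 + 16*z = (z - 1)*(z^3 - 16*z) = (z - 4)*(z - 1)*(z^2 + 4*z) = z*(z - 4)*(z - 1)*(z + 4)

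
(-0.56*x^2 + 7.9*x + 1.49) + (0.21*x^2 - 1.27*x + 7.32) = -0.35*x^2 + 6.63*x + 8.81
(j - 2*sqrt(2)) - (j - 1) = 1 - 2*sqrt(2)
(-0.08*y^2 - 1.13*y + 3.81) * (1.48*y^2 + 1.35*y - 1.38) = -0.1184*y^4 - 1.7804*y^3 + 4.2237*y^2 + 6.7029*y - 5.2578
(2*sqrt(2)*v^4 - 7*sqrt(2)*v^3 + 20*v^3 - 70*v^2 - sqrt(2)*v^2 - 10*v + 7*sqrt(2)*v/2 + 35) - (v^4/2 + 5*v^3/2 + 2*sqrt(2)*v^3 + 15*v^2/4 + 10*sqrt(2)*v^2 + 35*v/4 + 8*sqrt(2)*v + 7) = -v^4/2 + 2*sqrt(2)*v^4 - 9*sqrt(2)*v^3 + 35*v^3/2 - 295*v^2/4 - 11*sqrt(2)*v^2 - 75*v/4 - 9*sqrt(2)*v/2 + 28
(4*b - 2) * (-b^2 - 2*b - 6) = -4*b^3 - 6*b^2 - 20*b + 12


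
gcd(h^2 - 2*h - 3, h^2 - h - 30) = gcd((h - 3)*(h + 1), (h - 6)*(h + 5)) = 1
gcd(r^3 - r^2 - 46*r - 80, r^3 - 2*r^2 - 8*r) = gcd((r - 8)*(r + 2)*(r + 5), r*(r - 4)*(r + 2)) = r + 2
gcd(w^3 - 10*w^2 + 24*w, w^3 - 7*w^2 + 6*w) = w^2 - 6*w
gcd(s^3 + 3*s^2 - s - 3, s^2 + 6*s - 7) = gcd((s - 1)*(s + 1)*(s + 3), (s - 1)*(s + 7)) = s - 1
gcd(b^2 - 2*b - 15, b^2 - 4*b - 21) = b + 3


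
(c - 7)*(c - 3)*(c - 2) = c^3 - 12*c^2 + 41*c - 42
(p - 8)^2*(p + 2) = p^3 - 14*p^2 + 32*p + 128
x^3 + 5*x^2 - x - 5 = (x - 1)*(x + 1)*(x + 5)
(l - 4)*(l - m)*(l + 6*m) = l^3 + 5*l^2*m - 4*l^2 - 6*l*m^2 - 20*l*m + 24*m^2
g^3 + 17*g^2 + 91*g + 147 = (g + 3)*(g + 7)^2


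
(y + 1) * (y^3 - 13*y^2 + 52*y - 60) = y^4 - 12*y^3 + 39*y^2 - 8*y - 60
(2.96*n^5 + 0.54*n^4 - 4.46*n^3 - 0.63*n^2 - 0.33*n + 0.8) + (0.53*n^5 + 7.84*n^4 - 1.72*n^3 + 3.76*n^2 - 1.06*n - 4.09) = 3.49*n^5 + 8.38*n^4 - 6.18*n^3 + 3.13*n^2 - 1.39*n - 3.29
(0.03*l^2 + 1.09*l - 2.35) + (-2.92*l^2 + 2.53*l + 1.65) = -2.89*l^2 + 3.62*l - 0.7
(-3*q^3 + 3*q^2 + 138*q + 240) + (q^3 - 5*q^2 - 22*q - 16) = -2*q^3 - 2*q^2 + 116*q + 224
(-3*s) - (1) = -3*s - 1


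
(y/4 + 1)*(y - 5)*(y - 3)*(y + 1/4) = y^4/4 - 15*y^3/16 - 9*y^2/2 + 223*y/16 + 15/4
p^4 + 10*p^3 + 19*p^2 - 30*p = p*(p - 1)*(p + 5)*(p + 6)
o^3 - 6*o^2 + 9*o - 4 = (o - 4)*(o - 1)^2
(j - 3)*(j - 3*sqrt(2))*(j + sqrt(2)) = j^3 - 3*j^2 - 2*sqrt(2)*j^2 - 6*j + 6*sqrt(2)*j + 18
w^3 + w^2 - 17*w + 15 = (w - 3)*(w - 1)*(w + 5)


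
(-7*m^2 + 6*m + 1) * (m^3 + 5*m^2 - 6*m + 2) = -7*m^5 - 29*m^4 + 73*m^3 - 45*m^2 + 6*m + 2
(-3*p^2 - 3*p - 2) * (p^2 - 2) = -3*p^4 - 3*p^3 + 4*p^2 + 6*p + 4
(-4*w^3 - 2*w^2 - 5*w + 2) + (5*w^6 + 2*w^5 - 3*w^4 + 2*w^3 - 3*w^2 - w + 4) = 5*w^6 + 2*w^5 - 3*w^4 - 2*w^3 - 5*w^2 - 6*w + 6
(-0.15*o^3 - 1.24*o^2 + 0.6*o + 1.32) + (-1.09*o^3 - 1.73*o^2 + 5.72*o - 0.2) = -1.24*o^3 - 2.97*o^2 + 6.32*o + 1.12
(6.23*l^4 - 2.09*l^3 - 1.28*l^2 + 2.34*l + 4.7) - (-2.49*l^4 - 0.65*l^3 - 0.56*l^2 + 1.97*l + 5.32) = 8.72*l^4 - 1.44*l^3 - 0.72*l^2 + 0.37*l - 0.62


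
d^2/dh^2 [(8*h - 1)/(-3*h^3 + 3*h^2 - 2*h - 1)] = 2*(-216*h^5 + 270*h^4 - 96*h^3 + 189*h^2 - 99*h + 23)/(27*h^9 - 81*h^8 + 135*h^7 - 108*h^6 + 36*h^5 + 27*h^4 - 19*h^3 + 3*h^2 + 6*h + 1)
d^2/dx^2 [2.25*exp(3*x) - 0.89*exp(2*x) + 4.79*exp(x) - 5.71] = (20.25*exp(2*x) - 3.56*exp(x) + 4.79)*exp(x)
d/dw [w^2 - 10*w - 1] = 2*w - 10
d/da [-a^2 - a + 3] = -2*a - 1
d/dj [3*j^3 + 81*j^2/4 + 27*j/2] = 9*j^2 + 81*j/2 + 27/2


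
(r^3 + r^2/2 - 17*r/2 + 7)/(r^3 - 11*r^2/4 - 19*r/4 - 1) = 2*(-2*r^3 - r^2 + 17*r - 14)/(-4*r^3 + 11*r^2 + 19*r + 4)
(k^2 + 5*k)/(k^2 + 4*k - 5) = k/(k - 1)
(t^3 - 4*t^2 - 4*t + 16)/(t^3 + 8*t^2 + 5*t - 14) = (t^2 - 6*t + 8)/(t^2 + 6*t - 7)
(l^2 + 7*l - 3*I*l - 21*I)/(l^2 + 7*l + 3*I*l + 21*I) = (l - 3*I)/(l + 3*I)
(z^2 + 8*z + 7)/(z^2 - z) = (z^2 + 8*z + 7)/(z*(z - 1))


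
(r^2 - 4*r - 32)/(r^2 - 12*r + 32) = (r + 4)/(r - 4)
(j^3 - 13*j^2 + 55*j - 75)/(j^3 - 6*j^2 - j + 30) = (j - 5)/(j + 2)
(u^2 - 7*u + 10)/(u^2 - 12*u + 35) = (u - 2)/(u - 7)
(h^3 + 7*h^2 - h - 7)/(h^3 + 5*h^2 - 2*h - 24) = (h^3 + 7*h^2 - h - 7)/(h^3 + 5*h^2 - 2*h - 24)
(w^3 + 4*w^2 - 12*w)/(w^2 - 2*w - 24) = w*(-w^2 - 4*w + 12)/(-w^2 + 2*w + 24)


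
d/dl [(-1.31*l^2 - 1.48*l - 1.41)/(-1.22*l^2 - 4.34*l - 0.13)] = (3.8798*l^2 - 3.0998*l - 5.927)/(1.4884*l^4 + 10.5896*l^3 + 19.1528*l^2 + 1.1284*l + 0.0169)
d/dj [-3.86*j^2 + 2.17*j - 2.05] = 2.17 - 7.72*j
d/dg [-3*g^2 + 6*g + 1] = 6 - 6*g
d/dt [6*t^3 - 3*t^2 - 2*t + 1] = 18*t^2 - 6*t - 2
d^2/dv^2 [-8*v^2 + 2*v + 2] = -16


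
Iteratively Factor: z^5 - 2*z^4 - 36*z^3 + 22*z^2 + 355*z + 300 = (z + 3)*(z^4 - 5*z^3 - 21*z^2 + 85*z + 100) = (z + 3)*(z + 4)*(z^3 - 9*z^2 + 15*z + 25) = (z - 5)*(z + 3)*(z + 4)*(z^2 - 4*z - 5) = (z - 5)^2*(z + 3)*(z + 4)*(z + 1)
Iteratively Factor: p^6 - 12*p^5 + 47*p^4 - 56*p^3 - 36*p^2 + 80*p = (p - 4)*(p^5 - 8*p^4 + 15*p^3 + 4*p^2 - 20*p) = (p - 4)*(p + 1)*(p^4 - 9*p^3 + 24*p^2 - 20*p) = (p - 4)*(p - 2)*(p + 1)*(p^3 - 7*p^2 + 10*p) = (p - 5)*(p - 4)*(p - 2)*(p + 1)*(p^2 - 2*p) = p*(p - 5)*(p - 4)*(p - 2)*(p + 1)*(p - 2)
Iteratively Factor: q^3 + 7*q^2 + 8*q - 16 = (q - 1)*(q^2 + 8*q + 16) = (q - 1)*(q + 4)*(q + 4)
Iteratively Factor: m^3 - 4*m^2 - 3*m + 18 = (m + 2)*(m^2 - 6*m + 9) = (m - 3)*(m + 2)*(m - 3)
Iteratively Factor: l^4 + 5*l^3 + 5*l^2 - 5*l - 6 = (l + 2)*(l^3 + 3*l^2 - l - 3) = (l + 1)*(l + 2)*(l^2 + 2*l - 3) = (l - 1)*(l + 1)*(l + 2)*(l + 3)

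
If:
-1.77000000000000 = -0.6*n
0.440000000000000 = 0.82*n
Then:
No Solution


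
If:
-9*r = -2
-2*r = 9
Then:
No Solution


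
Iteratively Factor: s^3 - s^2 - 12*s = (s - 4)*(s^2 + 3*s) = (s - 4)*(s + 3)*(s)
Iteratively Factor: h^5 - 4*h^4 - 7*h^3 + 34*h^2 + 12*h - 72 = (h + 2)*(h^4 - 6*h^3 + 5*h^2 + 24*h - 36) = (h + 2)^2*(h^3 - 8*h^2 + 21*h - 18) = (h - 3)*(h + 2)^2*(h^2 - 5*h + 6) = (h - 3)*(h - 2)*(h + 2)^2*(h - 3)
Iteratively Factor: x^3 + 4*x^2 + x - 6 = (x - 1)*(x^2 + 5*x + 6) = (x - 1)*(x + 2)*(x + 3)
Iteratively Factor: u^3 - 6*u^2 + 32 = (u - 4)*(u^2 - 2*u - 8) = (u - 4)^2*(u + 2)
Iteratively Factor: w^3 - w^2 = (w)*(w^2 - w) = w*(w - 1)*(w)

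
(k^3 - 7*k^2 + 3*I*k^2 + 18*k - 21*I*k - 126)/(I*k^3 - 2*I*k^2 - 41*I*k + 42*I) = (-I*k^2 + 3*k - 18*I)/(k^2 + 5*k - 6)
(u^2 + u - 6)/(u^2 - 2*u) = (u + 3)/u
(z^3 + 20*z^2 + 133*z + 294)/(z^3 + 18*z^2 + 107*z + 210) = (z + 7)/(z + 5)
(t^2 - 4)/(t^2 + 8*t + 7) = (t^2 - 4)/(t^2 + 8*t + 7)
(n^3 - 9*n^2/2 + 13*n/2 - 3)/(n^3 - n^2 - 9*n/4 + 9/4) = 2*(n - 2)/(2*n + 3)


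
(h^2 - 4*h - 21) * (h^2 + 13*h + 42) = h^4 + 9*h^3 - 31*h^2 - 441*h - 882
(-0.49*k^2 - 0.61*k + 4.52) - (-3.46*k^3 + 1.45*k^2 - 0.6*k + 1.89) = 3.46*k^3 - 1.94*k^2 - 0.01*k + 2.63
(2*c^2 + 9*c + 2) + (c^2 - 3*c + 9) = 3*c^2 + 6*c + 11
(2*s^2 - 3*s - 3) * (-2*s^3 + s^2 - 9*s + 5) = -4*s^5 + 8*s^4 - 15*s^3 + 34*s^2 + 12*s - 15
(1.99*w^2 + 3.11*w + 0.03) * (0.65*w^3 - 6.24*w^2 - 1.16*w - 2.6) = 1.2935*w^5 - 10.3961*w^4 - 21.6953*w^3 - 8.9688*w^2 - 8.1208*w - 0.078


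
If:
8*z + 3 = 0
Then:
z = -3/8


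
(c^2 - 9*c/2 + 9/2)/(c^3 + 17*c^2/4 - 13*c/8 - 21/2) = 4*(c - 3)/(4*c^2 + 23*c + 28)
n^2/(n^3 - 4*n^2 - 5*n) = n/(n^2 - 4*n - 5)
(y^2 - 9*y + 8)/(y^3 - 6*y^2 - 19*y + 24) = 1/(y + 3)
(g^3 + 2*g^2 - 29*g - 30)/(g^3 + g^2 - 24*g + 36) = (g^2 - 4*g - 5)/(g^2 - 5*g + 6)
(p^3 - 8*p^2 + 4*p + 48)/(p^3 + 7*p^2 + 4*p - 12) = (p^2 - 10*p + 24)/(p^2 + 5*p - 6)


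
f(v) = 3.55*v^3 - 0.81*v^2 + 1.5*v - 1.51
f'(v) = 10.65*v^2 - 1.62*v + 1.5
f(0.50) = -0.52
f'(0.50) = 3.35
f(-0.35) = -2.29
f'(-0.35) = 3.37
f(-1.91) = -32.07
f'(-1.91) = 43.45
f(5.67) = 628.06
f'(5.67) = 334.70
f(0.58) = -0.22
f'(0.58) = 4.14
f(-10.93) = -4750.09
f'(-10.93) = 1291.51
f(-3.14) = -124.11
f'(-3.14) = 111.59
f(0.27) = -1.09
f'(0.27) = 1.84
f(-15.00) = -12187.51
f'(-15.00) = 2422.05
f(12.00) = 6034.25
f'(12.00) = 1515.66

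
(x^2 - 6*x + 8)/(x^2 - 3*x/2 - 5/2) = 2*(-x^2 + 6*x - 8)/(-2*x^2 + 3*x + 5)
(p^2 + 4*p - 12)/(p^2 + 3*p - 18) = (p - 2)/(p - 3)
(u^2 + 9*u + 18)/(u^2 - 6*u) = (u^2 + 9*u + 18)/(u*(u - 6))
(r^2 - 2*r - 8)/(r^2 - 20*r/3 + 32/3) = 3*(r + 2)/(3*r - 8)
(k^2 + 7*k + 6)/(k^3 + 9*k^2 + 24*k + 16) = (k + 6)/(k^2 + 8*k + 16)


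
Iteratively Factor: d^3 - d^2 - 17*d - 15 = (d - 5)*(d^2 + 4*d + 3) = (d - 5)*(d + 3)*(d + 1)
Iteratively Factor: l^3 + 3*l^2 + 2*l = (l + 1)*(l^2 + 2*l) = (l + 1)*(l + 2)*(l)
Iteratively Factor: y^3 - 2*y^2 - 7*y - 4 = (y + 1)*(y^2 - 3*y - 4) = (y - 4)*(y + 1)*(y + 1)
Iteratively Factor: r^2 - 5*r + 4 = (r - 1)*(r - 4)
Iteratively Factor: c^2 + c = (c)*(c + 1)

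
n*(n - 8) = n^2 - 8*n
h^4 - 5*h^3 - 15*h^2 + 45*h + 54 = (h - 6)*(h - 3)*(h + 1)*(h + 3)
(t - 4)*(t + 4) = t^2 - 16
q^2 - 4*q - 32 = (q - 8)*(q + 4)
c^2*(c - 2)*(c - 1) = c^4 - 3*c^3 + 2*c^2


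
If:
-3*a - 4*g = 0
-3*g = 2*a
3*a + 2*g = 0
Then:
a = 0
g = 0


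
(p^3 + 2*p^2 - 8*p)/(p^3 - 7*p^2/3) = 3*(p^2 + 2*p - 8)/(p*(3*p - 7))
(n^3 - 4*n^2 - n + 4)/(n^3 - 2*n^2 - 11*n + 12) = (n + 1)/(n + 3)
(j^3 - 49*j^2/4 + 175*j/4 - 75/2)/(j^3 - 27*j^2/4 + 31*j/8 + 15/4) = 2*(j - 5)/(2*j + 1)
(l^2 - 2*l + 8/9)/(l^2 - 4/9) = (3*l - 4)/(3*l + 2)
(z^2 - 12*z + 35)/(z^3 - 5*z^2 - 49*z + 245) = 1/(z + 7)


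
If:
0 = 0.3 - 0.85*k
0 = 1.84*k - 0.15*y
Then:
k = 0.35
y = 4.33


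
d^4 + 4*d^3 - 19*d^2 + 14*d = d*(d - 2)*(d - 1)*(d + 7)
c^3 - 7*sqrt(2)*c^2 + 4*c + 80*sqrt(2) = (c - 5*sqrt(2))*(c - 4*sqrt(2))*(c + 2*sqrt(2))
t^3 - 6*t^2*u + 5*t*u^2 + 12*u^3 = (t - 4*u)*(t - 3*u)*(t + u)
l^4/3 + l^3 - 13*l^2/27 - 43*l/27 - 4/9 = (l/3 + 1)*(l - 4/3)*(l + 1/3)*(l + 1)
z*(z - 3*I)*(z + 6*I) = z^3 + 3*I*z^2 + 18*z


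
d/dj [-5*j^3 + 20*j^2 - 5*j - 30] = -15*j^2 + 40*j - 5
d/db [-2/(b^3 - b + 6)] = 2*(3*b^2 - 1)/(b^3 - b + 6)^2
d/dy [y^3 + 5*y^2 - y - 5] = 3*y^2 + 10*y - 1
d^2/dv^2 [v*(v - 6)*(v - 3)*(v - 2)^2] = 20*v^3 - 156*v^2 + 348*v - 216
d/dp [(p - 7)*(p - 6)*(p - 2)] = 3*p^2 - 30*p + 68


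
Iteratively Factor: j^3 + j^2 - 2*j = (j - 1)*(j^2 + 2*j) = j*(j - 1)*(j + 2)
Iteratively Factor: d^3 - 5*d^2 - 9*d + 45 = (d + 3)*(d^2 - 8*d + 15) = (d - 3)*(d + 3)*(d - 5)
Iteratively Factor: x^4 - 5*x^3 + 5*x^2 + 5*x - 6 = (x - 3)*(x^3 - 2*x^2 - x + 2) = (x - 3)*(x - 1)*(x^2 - x - 2) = (x - 3)*(x - 1)*(x + 1)*(x - 2)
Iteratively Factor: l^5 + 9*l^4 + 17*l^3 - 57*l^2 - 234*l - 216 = (l + 2)*(l^4 + 7*l^3 + 3*l^2 - 63*l - 108) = (l + 2)*(l + 4)*(l^3 + 3*l^2 - 9*l - 27) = (l - 3)*(l + 2)*(l + 4)*(l^2 + 6*l + 9) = (l - 3)*(l + 2)*(l + 3)*(l + 4)*(l + 3)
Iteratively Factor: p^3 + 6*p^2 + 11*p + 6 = (p + 3)*(p^2 + 3*p + 2) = (p + 1)*(p + 3)*(p + 2)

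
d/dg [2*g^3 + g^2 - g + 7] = 6*g^2 + 2*g - 1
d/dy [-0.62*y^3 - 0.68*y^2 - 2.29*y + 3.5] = -1.86*y^2 - 1.36*y - 2.29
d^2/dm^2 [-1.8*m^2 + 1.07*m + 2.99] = -3.60000000000000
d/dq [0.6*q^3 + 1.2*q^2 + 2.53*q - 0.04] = 1.8*q^2 + 2.4*q + 2.53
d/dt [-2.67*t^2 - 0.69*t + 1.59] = -5.34*t - 0.69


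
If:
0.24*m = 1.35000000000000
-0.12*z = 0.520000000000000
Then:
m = 5.62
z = -4.33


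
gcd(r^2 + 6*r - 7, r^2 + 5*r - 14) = r + 7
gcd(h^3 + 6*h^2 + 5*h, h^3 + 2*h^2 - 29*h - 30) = h + 1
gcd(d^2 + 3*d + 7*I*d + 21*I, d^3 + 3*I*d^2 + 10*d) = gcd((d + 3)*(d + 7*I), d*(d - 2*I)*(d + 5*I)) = 1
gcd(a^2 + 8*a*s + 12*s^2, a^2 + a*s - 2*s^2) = a + 2*s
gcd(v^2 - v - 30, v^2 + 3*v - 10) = v + 5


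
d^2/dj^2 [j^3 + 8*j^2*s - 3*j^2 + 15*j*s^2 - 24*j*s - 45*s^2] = 6*j + 16*s - 6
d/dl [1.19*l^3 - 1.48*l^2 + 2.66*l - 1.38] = 3.57*l^2 - 2.96*l + 2.66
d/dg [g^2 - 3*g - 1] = 2*g - 3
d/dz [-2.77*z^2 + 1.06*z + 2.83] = 1.06 - 5.54*z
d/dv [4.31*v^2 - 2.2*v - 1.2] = 8.62*v - 2.2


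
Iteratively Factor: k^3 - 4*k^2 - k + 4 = (k - 4)*(k^2 - 1) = (k - 4)*(k + 1)*(k - 1)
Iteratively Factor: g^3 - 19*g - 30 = (g + 2)*(g^2 - 2*g - 15) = (g - 5)*(g + 2)*(g + 3)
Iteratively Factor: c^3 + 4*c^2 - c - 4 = (c + 4)*(c^2 - 1) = (c + 1)*(c + 4)*(c - 1)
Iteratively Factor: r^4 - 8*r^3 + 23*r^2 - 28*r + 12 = (r - 1)*(r^3 - 7*r^2 + 16*r - 12) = (r - 3)*(r - 1)*(r^2 - 4*r + 4) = (r - 3)*(r - 2)*(r - 1)*(r - 2)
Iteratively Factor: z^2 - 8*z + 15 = (z - 5)*(z - 3)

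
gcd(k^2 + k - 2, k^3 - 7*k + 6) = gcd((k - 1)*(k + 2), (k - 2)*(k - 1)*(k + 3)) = k - 1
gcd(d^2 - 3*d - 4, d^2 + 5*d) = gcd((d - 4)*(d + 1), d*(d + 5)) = 1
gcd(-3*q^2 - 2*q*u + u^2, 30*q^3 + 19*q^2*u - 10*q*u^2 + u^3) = q + u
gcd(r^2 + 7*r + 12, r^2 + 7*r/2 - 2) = r + 4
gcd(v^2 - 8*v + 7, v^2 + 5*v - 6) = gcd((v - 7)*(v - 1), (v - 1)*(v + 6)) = v - 1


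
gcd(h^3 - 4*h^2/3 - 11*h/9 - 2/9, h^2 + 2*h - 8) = h - 2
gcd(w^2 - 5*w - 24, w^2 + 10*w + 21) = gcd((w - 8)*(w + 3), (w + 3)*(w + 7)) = w + 3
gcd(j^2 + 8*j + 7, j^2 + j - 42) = j + 7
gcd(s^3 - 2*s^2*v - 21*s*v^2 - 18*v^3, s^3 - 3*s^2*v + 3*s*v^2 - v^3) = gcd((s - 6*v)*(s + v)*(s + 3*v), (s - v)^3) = 1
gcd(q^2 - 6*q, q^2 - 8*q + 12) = q - 6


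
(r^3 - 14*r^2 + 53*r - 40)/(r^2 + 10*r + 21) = (r^3 - 14*r^2 + 53*r - 40)/(r^2 + 10*r + 21)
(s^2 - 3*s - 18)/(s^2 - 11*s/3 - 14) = 3*(s + 3)/(3*s + 7)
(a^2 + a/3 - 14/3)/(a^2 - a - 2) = (a + 7/3)/(a + 1)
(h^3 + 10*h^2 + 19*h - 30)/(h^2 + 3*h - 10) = (h^2 + 5*h - 6)/(h - 2)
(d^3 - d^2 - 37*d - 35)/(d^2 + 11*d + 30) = (d^2 - 6*d - 7)/(d + 6)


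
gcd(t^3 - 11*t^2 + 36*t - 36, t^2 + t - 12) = t - 3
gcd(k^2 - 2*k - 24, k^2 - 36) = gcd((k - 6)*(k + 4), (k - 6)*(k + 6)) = k - 6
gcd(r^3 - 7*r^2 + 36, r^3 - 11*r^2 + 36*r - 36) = r^2 - 9*r + 18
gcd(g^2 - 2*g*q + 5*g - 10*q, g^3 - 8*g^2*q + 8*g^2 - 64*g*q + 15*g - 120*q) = g + 5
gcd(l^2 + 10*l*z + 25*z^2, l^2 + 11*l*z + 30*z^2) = l + 5*z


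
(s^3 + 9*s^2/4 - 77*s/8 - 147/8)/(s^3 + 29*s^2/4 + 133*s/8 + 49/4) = (s - 3)/(s + 2)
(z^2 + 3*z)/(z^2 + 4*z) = (z + 3)/(z + 4)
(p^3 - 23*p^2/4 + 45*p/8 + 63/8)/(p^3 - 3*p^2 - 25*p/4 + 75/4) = (8*p^2 - 22*p - 21)/(2*(4*p^2 - 25))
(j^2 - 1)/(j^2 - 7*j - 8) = (j - 1)/(j - 8)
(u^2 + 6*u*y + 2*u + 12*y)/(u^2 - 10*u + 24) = (u^2 + 6*u*y + 2*u + 12*y)/(u^2 - 10*u + 24)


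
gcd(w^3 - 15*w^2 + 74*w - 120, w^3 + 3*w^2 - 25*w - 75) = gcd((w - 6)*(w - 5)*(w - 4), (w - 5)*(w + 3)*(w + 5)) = w - 5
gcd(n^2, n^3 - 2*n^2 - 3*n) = n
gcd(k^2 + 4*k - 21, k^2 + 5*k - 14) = k + 7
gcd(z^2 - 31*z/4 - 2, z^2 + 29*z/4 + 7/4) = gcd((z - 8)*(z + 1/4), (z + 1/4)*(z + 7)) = z + 1/4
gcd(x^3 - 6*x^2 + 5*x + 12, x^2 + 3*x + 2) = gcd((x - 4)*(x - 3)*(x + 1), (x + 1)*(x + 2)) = x + 1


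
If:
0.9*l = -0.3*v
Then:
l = -0.333333333333333*v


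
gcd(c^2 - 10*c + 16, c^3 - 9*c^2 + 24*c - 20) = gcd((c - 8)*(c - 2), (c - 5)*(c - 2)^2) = c - 2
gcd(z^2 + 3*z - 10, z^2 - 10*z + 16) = z - 2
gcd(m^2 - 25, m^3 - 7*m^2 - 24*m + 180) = m + 5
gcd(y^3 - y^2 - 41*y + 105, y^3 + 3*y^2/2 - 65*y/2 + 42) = y + 7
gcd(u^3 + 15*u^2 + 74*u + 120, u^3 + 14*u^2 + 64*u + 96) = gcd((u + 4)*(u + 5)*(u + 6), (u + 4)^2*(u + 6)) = u^2 + 10*u + 24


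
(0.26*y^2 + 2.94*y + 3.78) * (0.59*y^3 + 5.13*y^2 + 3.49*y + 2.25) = 0.1534*y^5 + 3.0684*y^4 + 18.2198*y^3 + 30.237*y^2 + 19.8072*y + 8.505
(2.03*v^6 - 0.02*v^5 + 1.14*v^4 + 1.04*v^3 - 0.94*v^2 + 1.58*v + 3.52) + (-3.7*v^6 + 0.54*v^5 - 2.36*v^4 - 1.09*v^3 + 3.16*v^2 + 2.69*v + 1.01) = -1.67*v^6 + 0.52*v^5 - 1.22*v^4 - 0.05*v^3 + 2.22*v^2 + 4.27*v + 4.53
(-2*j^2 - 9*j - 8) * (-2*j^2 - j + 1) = 4*j^4 + 20*j^3 + 23*j^2 - j - 8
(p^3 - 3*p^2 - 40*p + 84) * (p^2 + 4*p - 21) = p^5 + p^4 - 73*p^3 - 13*p^2 + 1176*p - 1764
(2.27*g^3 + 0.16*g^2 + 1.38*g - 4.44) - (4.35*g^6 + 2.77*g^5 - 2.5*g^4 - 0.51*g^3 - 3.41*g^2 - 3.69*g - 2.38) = -4.35*g^6 - 2.77*g^5 + 2.5*g^4 + 2.78*g^3 + 3.57*g^2 + 5.07*g - 2.06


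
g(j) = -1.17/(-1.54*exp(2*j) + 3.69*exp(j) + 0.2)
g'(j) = -1.17*(3.08*exp(2*j) - 3.69*exp(j))/(-1.54*exp(2*j) + 3.69*exp(j) + 0.2)^2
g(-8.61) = -5.83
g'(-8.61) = 0.02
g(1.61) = 0.06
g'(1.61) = -0.17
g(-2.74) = -2.71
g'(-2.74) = 1.41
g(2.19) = 0.01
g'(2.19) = -0.03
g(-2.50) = -2.38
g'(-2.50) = 1.36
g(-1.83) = -1.56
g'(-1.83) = 1.06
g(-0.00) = -0.50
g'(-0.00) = 0.13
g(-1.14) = -0.96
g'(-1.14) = 0.68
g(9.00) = 0.00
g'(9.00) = 0.00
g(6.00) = 0.00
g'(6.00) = 0.00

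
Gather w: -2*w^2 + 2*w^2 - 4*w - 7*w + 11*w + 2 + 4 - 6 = 0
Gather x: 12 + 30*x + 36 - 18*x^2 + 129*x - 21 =-18*x^2 + 159*x + 27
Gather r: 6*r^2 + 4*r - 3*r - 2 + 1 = 6*r^2 + r - 1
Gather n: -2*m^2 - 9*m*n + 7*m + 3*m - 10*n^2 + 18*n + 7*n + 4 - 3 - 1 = -2*m^2 + 10*m - 10*n^2 + n*(25 - 9*m)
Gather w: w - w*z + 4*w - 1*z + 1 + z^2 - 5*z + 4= w*(5 - z) + z^2 - 6*z + 5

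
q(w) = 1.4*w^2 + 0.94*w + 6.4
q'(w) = 2.8*w + 0.94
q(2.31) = 16.04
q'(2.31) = 7.41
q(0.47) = 7.15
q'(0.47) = 2.26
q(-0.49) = 6.28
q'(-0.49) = -0.43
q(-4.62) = 31.94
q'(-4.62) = -12.00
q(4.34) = 36.85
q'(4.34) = 13.09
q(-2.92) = 15.59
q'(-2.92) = -7.24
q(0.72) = 7.80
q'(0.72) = 2.96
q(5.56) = 54.91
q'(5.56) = 16.51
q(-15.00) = 307.30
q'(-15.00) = -41.06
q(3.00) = 21.82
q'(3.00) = 9.34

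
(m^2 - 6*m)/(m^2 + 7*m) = (m - 6)/(m + 7)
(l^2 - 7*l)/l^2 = (l - 7)/l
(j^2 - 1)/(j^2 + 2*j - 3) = (j + 1)/(j + 3)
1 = 1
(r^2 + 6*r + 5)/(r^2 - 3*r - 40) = (r + 1)/(r - 8)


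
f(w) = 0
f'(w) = 0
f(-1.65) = 0.00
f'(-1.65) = 0.00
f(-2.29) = 0.00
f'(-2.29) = 0.00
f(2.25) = 0.00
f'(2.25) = 0.00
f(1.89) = 0.00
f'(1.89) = 0.00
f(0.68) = 0.00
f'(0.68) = 0.00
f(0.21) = 0.00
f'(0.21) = 0.00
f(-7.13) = 0.00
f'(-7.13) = 0.00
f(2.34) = 0.00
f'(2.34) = 0.00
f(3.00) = 0.00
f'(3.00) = 0.00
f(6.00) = 0.00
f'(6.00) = 0.00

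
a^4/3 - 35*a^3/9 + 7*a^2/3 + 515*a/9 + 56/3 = (a/3 + 1)*(a - 8)*(a - 7)*(a + 1/3)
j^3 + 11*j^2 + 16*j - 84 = (j - 2)*(j + 6)*(j + 7)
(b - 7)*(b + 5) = b^2 - 2*b - 35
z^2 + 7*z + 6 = (z + 1)*(z + 6)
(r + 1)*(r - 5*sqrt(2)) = r^2 - 5*sqrt(2)*r + r - 5*sqrt(2)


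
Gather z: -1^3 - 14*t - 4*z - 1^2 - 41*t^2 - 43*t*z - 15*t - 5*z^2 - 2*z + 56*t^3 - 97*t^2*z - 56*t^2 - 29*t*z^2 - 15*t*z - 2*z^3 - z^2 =56*t^3 - 97*t^2 - 29*t - 2*z^3 + z^2*(-29*t - 6) + z*(-97*t^2 - 58*t - 6) - 2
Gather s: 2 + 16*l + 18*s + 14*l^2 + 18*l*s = 14*l^2 + 16*l + s*(18*l + 18) + 2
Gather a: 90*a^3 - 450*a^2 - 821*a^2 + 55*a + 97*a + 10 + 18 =90*a^3 - 1271*a^2 + 152*a + 28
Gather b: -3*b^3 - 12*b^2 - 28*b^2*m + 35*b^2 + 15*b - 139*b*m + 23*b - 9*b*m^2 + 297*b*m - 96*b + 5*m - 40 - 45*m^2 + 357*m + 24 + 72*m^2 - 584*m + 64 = -3*b^3 + b^2*(23 - 28*m) + b*(-9*m^2 + 158*m - 58) + 27*m^2 - 222*m + 48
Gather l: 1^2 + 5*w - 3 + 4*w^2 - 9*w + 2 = 4*w^2 - 4*w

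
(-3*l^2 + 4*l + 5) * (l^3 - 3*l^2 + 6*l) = -3*l^5 + 13*l^4 - 25*l^3 + 9*l^2 + 30*l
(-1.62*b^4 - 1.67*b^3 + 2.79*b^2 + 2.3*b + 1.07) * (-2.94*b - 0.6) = 4.7628*b^5 + 5.8818*b^4 - 7.2006*b^3 - 8.436*b^2 - 4.5258*b - 0.642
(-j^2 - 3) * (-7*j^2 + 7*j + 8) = 7*j^4 - 7*j^3 + 13*j^2 - 21*j - 24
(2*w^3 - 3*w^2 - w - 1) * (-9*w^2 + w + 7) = -18*w^5 + 29*w^4 + 20*w^3 - 13*w^2 - 8*w - 7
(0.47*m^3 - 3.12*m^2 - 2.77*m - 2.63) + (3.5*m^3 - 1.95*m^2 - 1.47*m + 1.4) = 3.97*m^3 - 5.07*m^2 - 4.24*m - 1.23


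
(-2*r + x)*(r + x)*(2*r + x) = -4*r^3 - 4*r^2*x + r*x^2 + x^3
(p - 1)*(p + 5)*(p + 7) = p^3 + 11*p^2 + 23*p - 35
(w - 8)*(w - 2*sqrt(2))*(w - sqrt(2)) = w^3 - 8*w^2 - 3*sqrt(2)*w^2 + 4*w + 24*sqrt(2)*w - 32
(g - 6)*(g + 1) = g^2 - 5*g - 6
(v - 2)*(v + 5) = v^2 + 3*v - 10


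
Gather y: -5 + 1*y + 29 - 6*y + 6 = 30 - 5*y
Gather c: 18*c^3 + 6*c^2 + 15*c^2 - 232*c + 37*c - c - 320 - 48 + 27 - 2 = 18*c^3 + 21*c^2 - 196*c - 343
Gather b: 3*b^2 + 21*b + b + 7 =3*b^2 + 22*b + 7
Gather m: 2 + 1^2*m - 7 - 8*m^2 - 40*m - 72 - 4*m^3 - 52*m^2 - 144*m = -4*m^3 - 60*m^2 - 183*m - 77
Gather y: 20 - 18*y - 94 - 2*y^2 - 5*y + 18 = -2*y^2 - 23*y - 56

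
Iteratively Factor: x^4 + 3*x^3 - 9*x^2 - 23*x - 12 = (x + 1)*(x^3 + 2*x^2 - 11*x - 12) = (x - 3)*(x + 1)*(x^2 + 5*x + 4) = (x - 3)*(x + 1)^2*(x + 4)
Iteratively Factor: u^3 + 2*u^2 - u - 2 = (u - 1)*(u^2 + 3*u + 2) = (u - 1)*(u + 2)*(u + 1)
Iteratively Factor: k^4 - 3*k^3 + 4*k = (k - 2)*(k^3 - k^2 - 2*k) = k*(k - 2)*(k^2 - k - 2) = k*(k - 2)*(k + 1)*(k - 2)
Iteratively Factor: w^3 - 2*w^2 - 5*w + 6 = (w - 3)*(w^2 + w - 2) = (w - 3)*(w + 2)*(w - 1)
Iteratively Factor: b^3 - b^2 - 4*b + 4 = (b - 1)*(b^2 - 4) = (b - 2)*(b - 1)*(b + 2)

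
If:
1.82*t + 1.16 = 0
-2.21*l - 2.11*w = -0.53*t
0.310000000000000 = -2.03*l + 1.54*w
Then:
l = -0.15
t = -0.64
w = -0.00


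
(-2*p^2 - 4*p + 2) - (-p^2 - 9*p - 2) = -p^2 + 5*p + 4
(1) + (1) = 2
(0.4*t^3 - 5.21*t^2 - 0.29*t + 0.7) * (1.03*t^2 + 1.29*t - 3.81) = 0.412*t^5 - 4.8503*t^4 - 8.5436*t^3 + 20.197*t^2 + 2.0079*t - 2.667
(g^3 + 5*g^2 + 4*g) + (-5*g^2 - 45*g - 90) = g^3 - 41*g - 90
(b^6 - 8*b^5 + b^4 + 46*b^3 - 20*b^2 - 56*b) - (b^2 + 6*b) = b^6 - 8*b^5 + b^4 + 46*b^3 - 21*b^2 - 62*b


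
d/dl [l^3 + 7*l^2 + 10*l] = 3*l^2 + 14*l + 10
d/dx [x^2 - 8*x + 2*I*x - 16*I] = 2*x - 8 + 2*I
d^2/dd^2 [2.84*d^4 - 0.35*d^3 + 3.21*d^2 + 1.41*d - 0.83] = 34.08*d^2 - 2.1*d + 6.42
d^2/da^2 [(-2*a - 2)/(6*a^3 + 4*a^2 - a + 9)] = 4*(-(a + 1)*(18*a^2 + 8*a - 1)^2 + (18*a^2 + 8*a + 2*(a + 1)*(9*a + 2) - 1)*(6*a^3 + 4*a^2 - a + 9))/(6*a^3 + 4*a^2 - a + 9)^3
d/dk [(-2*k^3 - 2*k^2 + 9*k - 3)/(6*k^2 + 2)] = (-6*k^4 - 33*k^2 + 14*k + 9)/(2*(9*k^4 + 6*k^2 + 1))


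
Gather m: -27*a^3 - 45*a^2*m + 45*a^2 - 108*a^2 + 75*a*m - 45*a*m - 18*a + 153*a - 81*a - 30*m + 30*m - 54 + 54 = -27*a^3 - 63*a^2 + 54*a + m*(-45*a^2 + 30*a)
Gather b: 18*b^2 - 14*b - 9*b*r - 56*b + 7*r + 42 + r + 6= 18*b^2 + b*(-9*r - 70) + 8*r + 48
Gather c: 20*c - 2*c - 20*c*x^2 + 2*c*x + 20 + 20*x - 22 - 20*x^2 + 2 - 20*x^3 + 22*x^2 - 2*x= c*(-20*x^2 + 2*x + 18) - 20*x^3 + 2*x^2 + 18*x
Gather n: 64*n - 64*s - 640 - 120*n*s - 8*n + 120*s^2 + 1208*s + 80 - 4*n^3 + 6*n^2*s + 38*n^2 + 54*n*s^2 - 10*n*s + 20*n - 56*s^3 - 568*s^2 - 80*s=-4*n^3 + n^2*(6*s + 38) + n*(54*s^2 - 130*s + 76) - 56*s^3 - 448*s^2 + 1064*s - 560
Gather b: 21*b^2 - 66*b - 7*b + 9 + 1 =21*b^2 - 73*b + 10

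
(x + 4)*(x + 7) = x^2 + 11*x + 28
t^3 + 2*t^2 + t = t*(t + 1)^2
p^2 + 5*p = p*(p + 5)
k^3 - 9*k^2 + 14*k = k*(k - 7)*(k - 2)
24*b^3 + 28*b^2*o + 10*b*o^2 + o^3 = (2*b + o)^2*(6*b + o)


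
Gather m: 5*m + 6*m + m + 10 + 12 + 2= 12*m + 24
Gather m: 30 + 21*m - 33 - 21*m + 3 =0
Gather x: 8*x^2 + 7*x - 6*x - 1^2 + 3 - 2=8*x^2 + x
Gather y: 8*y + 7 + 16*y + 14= 24*y + 21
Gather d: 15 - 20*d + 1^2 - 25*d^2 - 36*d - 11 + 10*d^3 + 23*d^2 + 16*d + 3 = 10*d^3 - 2*d^2 - 40*d + 8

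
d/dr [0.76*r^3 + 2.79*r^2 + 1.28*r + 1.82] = 2.28*r^2 + 5.58*r + 1.28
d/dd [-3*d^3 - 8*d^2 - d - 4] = -9*d^2 - 16*d - 1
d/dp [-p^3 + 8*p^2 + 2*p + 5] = -3*p^2 + 16*p + 2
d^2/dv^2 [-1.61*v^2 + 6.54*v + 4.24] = -3.22000000000000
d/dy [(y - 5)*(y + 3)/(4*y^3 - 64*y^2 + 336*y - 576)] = (-y^3 - 2*y^2 + 85*y - 258)/(4*(y^5 - 26*y^4 + 268*y^3 - 1368*y^2 + 3456*y - 3456))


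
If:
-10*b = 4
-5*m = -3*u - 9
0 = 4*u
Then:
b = -2/5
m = 9/5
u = 0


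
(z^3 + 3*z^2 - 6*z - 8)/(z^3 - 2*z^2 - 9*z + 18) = (z^2 + 5*z + 4)/(z^2 - 9)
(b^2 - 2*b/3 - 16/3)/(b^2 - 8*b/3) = (b + 2)/b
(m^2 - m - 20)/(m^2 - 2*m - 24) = (m - 5)/(m - 6)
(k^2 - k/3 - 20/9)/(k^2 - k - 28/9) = (3*k - 5)/(3*k - 7)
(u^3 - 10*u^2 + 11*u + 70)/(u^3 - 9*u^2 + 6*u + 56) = (u - 5)/(u - 4)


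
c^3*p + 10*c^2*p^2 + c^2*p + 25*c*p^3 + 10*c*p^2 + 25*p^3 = (c + 5*p)^2*(c*p + p)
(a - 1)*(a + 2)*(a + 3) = a^3 + 4*a^2 + a - 6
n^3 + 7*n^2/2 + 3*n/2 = n*(n + 1/2)*(n + 3)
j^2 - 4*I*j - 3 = (j - 3*I)*(j - I)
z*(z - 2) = z^2 - 2*z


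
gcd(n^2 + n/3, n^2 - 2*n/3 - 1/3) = n + 1/3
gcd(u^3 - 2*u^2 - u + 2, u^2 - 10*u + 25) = 1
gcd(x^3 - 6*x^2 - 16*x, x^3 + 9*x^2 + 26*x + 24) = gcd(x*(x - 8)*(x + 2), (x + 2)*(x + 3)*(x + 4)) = x + 2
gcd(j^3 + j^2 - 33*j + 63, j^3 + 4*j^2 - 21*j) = j^2 + 4*j - 21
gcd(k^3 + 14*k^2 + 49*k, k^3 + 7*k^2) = k^2 + 7*k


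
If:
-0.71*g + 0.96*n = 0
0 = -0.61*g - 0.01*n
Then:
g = 0.00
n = 0.00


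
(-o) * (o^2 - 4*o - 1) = -o^3 + 4*o^2 + o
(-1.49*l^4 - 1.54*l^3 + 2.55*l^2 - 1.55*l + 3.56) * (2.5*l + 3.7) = -3.725*l^5 - 9.363*l^4 + 0.677*l^3 + 5.56*l^2 + 3.165*l + 13.172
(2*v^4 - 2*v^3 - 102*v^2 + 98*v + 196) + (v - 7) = 2*v^4 - 2*v^3 - 102*v^2 + 99*v + 189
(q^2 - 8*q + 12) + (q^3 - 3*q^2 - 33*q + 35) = q^3 - 2*q^2 - 41*q + 47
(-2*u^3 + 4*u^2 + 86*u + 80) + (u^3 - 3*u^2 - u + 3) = -u^3 + u^2 + 85*u + 83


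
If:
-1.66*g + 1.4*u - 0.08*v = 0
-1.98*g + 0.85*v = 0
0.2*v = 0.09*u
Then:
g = 0.00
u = 0.00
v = 0.00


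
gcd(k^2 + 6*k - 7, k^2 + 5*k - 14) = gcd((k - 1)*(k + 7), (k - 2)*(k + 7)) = k + 7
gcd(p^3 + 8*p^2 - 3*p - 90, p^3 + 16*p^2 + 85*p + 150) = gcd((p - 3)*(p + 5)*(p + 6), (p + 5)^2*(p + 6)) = p^2 + 11*p + 30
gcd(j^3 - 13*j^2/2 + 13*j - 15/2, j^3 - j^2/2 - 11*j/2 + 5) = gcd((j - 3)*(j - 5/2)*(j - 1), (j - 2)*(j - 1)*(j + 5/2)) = j - 1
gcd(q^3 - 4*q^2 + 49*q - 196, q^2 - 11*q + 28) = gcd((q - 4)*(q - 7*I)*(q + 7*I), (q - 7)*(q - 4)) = q - 4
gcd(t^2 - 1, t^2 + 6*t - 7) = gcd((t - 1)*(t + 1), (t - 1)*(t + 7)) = t - 1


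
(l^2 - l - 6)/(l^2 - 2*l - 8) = (l - 3)/(l - 4)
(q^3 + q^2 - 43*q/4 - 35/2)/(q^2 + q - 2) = (q^2 - q - 35/4)/(q - 1)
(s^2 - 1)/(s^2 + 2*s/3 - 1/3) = 3*(s - 1)/(3*s - 1)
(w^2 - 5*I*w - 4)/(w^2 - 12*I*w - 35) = (-w^2 + 5*I*w + 4)/(-w^2 + 12*I*w + 35)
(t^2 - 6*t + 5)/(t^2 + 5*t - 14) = (t^2 - 6*t + 5)/(t^2 + 5*t - 14)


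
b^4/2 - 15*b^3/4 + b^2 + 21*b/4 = b*(b/2 + 1/2)*(b - 7)*(b - 3/2)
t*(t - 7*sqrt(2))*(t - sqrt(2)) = t^3 - 8*sqrt(2)*t^2 + 14*t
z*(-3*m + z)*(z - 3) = -3*m*z^2 + 9*m*z + z^3 - 3*z^2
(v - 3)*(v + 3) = v^2 - 9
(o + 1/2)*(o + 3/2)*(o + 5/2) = o^3 + 9*o^2/2 + 23*o/4 + 15/8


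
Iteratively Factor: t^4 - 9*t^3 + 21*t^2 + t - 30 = (t - 5)*(t^3 - 4*t^2 + t + 6) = (t - 5)*(t - 2)*(t^2 - 2*t - 3) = (t - 5)*(t - 3)*(t - 2)*(t + 1)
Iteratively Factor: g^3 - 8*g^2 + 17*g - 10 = (g - 1)*(g^2 - 7*g + 10) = (g - 5)*(g - 1)*(g - 2)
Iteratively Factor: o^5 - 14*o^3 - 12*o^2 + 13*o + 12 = (o - 4)*(o^4 + 4*o^3 + 2*o^2 - 4*o - 3) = (o - 4)*(o + 1)*(o^3 + 3*o^2 - o - 3) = (o - 4)*(o + 1)*(o + 3)*(o^2 - 1) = (o - 4)*(o + 1)^2*(o + 3)*(o - 1)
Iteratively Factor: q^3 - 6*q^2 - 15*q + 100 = (q + 4)*(q^2 - 10*q + 25) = (q - 5)*(q + 4)*(q - 5)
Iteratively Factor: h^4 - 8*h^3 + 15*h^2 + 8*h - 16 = (h - 4)*(h^3 - 4*h^2 - h + 4) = (h - 4)*(h - 1)*(h^2 - 3*h - 4) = (h - 4)^2*(h - 1)*(h + 1)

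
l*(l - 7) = l^2 - 7*l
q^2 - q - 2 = (q - 2)*(q + 1)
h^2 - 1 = (h - 1)*(h + 1)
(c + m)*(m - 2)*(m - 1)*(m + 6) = c*m^3 + 3*c*m^2 - 16*c*m + 12*c + m^4 + 3*m^3 - 16*m^2 + 12*m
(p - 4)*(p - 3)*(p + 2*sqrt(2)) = p^3 - 7*p^2 + 2*sqrt(2)*p^2 - 14*sqrt(2)*p + 12*p + 24*sqrt(2)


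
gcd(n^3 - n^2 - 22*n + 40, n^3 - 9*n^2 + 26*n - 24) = n^2 - 6*n + 8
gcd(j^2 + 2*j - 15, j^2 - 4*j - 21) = 1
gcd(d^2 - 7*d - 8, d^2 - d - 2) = d + 1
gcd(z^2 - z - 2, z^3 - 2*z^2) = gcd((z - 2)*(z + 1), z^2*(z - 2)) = z - 2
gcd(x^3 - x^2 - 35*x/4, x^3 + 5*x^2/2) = x^2 + 5*x/2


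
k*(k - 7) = k^2 - 7*k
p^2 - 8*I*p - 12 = (p - 6*I)*(p - 2*I)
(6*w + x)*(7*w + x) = 42*w^2 + 13*w*x + x^2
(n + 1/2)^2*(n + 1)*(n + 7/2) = n^4 + 11*n^3/2 + 33*n^2/4 + 37*n/8 + 7/8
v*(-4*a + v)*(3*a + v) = -12*a^2*v - a*v^2 + v^3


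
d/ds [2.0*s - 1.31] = 2.00000000000000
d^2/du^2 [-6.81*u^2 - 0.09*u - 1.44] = -13.6200000000000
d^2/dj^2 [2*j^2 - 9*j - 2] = 4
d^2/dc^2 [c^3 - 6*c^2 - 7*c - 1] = 6*c - 12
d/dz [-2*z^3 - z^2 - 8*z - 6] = -6*z^2 - 2*z - 8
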